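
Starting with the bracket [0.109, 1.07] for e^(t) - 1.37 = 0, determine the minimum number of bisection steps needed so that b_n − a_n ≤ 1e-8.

27

Initial width b − a = 1.07 − 0.109 = 0.961000.
After n steps the width is (b−a)/2^n; need (b−a)/2^n ≤ 1e-8.
So n ≥ log₂(0.961000/1e-8) = log₂(96100000.0000) ≈ 26.5180.
Hence n = 27.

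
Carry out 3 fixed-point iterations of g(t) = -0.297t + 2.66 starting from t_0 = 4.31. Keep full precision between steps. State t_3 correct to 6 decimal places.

1.991702

t_1 = g(4.310000) = 1.379930
t_2 = g(1.379930) = 2.250161
t_3 = g(2.250161) = 1.991702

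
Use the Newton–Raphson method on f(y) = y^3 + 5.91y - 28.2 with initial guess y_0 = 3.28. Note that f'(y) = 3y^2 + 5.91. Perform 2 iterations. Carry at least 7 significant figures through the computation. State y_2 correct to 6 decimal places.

y_0 = 3.280000: f = 26.472352, f' = 38.185200 → y_1 = 3.280000 - (26.472352)/(38.185200) = 2.586738
y_1 = 2.586738: f = 4.396035, f' = 25.983639 → y_2 = 2.586738 - (4.396035)/(25.983639) = 2.417553

2.417553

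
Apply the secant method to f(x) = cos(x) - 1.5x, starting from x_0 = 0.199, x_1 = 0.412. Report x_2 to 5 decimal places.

f(x_0) = 0.681765, f(x_1) = 0.298322
x_2 = 0.412000 - (0.298322)·(0.412000 - 0.199000)/(0.298322 - (0.681765)) = 0.577716; f(x_2) = -0.028861

0.57772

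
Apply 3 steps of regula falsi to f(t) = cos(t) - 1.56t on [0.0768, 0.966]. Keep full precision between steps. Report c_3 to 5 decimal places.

f(0.076800) = 0.877244, f(0.966000) = -0.938365
step 1: c = 0.506433, f(c) = 0.084445 > 0 → new bracket [0.506433, 0.966000]
step 2: c = 0.544376, f(c) = 0.006225 > 0 → new bracket [0.544376, 0.966000]
step 3: c = 0.547154, f(c) = 0.000448 > 0 → new bracket [0.547154, 0.966000]

0.54715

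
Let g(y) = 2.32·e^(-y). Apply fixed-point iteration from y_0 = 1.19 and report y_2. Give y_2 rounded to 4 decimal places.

1.1454

y_1 = g(1.190000) = 0.705793
y_2 = g(0.705793) = 1.145423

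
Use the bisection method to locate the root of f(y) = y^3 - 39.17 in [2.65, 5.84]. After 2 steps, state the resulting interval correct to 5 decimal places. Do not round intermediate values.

[2.65000, 3.44750]

f(2.650000) = -20.560375, f(5.840000) = 160.006704 (opposite signs)
step 1: m = 4.245000, f(m) = 37.325006 > 0 → root in [2.650000, 4.245000]
step 2: m = 3.447500, f(m) = 1.804421 > 0 → root in [2.650000, 3.447500]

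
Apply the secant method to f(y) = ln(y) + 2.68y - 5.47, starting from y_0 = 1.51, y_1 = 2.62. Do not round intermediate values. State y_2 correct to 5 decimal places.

1.82831

f(y_0) = -1.011090, f(y_1) = 2.514774
y_2 = 2.620000 - (2.514774)·(2.620000 - 1.510000)/(2.514774 - (-1.011090)) = 1.828308; f(y_2) = 0.033256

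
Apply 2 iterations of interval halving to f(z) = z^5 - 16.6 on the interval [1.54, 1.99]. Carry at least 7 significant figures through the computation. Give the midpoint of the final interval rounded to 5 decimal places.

f(1.540000) = -7.938291, f(1.990000) = 14.607960 (opposite signs)
step 1: m = 1.765000, f(m) = 0.528666 > 0 → root in [1.540000, 1.765000]
step 2: m = 1.652500, f(m) = -4.277258 < 0 → root in [1.652500, 1.765000]
Midpoint of [1.652500, 1.765000] = 1.708750

1.70875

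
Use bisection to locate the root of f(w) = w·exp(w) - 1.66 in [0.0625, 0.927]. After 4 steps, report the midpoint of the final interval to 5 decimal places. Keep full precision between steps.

f(0.062500) = -1.593469, f(0.927000) = 0.682452 (opposite signs)
step 1: m = 0.494750, f(m) = -0.848566 < 0 → root in [0.494750, 0.927000]
step 2: m = 0.710875, f(m) = -0.212821 < 0 → root in [0.710875, 0.927000]
step 3: m = 0.818938, f(m) = 0.197423 > 0 → root in [0.710875, 0.818938]
step 4: m = 0.764906, f(m) = -0.016375 < 0 → root in [0.764906, 0.818938]
Midpoint of [0.764906, 0.818938] = 0.791922

0.79192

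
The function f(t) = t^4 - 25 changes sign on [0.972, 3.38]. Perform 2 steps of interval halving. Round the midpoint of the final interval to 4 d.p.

2.4770

f(0.972000) = -24.107383, f(3.380000) = 105.516915 (opposite signs)
step 1: m = 2.176000, f(m) = -2.580002 < 0 → root in [2.176000, 3.380000]
step 2: m = 2.778000, f(m) = 34.556472 > 0 → root in [2.176000, 2.778000]
Midpoint of [2.176000, 2.778000] = 2.477000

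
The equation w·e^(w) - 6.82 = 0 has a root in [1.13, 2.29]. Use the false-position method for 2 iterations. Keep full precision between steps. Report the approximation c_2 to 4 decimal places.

1.4285

False-position update: c = (a·f(b) − b·f(a))/(f(b) − f(a)); replace the endpoint whose sign matches f(c).
f(1.130000) = -3.321908, f(2.290000) = 15.793607
step 1: c = 1.331586, f(c) = -1.777227 < 0 → new bracket [1.331586, 2.290000]
step 2: c = 1.428526, f(c) = -0.859414 < 0 → new bracket [1.428526, 2.290000]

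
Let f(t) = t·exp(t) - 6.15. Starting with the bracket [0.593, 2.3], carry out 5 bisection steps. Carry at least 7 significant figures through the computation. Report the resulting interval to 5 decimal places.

[1.44650, 1.49984]

f(0.593000) = -5.077021, f(2.300000) = 16.790620 (opposite signs)
step 1: m = 1.446500, f(m) = -0.004950 < 0 → root in [1.446500, 2.300000]
step 2: m = 1.873250, f(m) = 6.043767 > 0 → root in [1.446500, 1.873250]
step 3: m = 1.659875, f(m) = 2.578707 > 0 → root in [1.446500, 1.659875]
step 4: m = 1.553187, f(m) = 1.191159 > 0 → root in [1.446500, 1.553187]
step 5: m = 1.499844, f(m) = 0.570783 > 0 → root in [1.446500, 1.499844]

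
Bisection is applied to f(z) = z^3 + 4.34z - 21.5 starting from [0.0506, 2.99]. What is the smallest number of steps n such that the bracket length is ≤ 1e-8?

29

Initial width b − a = 2.99 − 0.0506 = 2.939400.
After n steps the width is (b−a)/2^n; need (b−a)/2^n ≤ 1e-8.
So n ≥ log₂(2.939400/1e-8) = log₂(293940000.0000) ≈ 28.1309.
Hence n = 29.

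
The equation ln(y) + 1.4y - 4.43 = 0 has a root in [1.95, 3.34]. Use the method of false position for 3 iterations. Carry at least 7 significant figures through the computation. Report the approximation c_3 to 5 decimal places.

2.50763

False-position update: c = (a·f(b) − b·f(a))/(f(b) − f(a)); replace the endpoint whose sign matches f(c).
f(1.950000) = -1.032171, f(3.340000) = 1.451971
step 1: c = 2.527551, f(c) = 0.035821 > 0 → new bracket [1.950000, 2.527551]
step 2: c = 2.508179, f(c) = 0.001008 > 0 → new bracket [1.950000, 2.508179]
step 3: c = 2.507635, f(c) = 0.000028 > 0 → new bracket [1.950000, 2.507635]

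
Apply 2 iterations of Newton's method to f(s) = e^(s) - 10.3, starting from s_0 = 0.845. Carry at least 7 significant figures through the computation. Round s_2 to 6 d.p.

3.413534

f'(s) = e^(s)
s_0 = 0.845000: f = -7.972022, f' = 2.327978 → s_1 = 0.845000 - (-7.972022)/(2.327978) = 4.269441
s_1 = 4.269441: f = 61.181651, f' = 71.481651 → s_2 = 4.269441 - (61.181651)/(71.481651) = 3.413534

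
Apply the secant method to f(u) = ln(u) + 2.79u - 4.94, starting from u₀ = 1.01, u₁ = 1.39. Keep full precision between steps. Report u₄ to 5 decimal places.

Secant update: u_(k+1) = u_k − f(u_k)·(u_k − u_(k-1))/(f(u_k) − f(u_(k-1))).
f(u_0) = -2.112150, f(u_1) = -0.732596
u_2 = 1.390000 - (-0.732596)·(1.390000 - 1.010000)/(-0.732596 - (-2.112150)) = 1.591795; f(u_2) = -0.034031
u_3 = 1.591795 - (-0.034031)·(1.591795 - 1.390000)/(-0.034031 - (-0.732596)) = 1.601625; f(u_3) = -0.000447
u_4 = 1.601625 - (-0.000447)·(1.601625 - 1.591795)/(-0.000447 - (-0.034031)) = 1.601756; f(u_4) = -0.000000

1.60176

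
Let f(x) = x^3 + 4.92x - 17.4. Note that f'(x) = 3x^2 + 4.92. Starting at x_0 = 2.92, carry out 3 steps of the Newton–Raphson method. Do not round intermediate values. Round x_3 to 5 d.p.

1.97386

Newton update: x ← x − f(x)/f'(x).
x_0 = 2.920000: f = 21.863488, f' = 30.499200 → x_1 = 2.920000 - (21.863488)/(30.499200) = 2.203146
x_1 = 2.203146: f = 4.133214, f' = 19.481551 → x_2 = 2.203146 - (4.133214)/(19.481551) = 1.990985
x_2 = 1.990985: f = 0.287955, f' = 16.812065 → x_3 = 1.990985 - (0.287955)/(16.812065) = 1.973857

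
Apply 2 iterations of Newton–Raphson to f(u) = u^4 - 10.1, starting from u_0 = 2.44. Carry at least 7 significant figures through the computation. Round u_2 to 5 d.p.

1.81669

Newton update: u ← u − f(u)/f'(u).
f'(u) = 4u^3
u_0 = 2.440000: f = 25.345353, f' = 58.107136 → u_1 = 2.440000 - (25.345353)/(58.107136) = 2.003817
u_1 = 2.003817: f = 6.022490, f' = 32.183559 → u_2 = 2.003817 - (6.022490)/(32.183559) = 1.816687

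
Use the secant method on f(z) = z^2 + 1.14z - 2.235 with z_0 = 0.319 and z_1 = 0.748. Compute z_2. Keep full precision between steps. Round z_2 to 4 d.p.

f(z_0) = -1.769579, f(z_1) = -0.822776
z_2 = 0.748000 - (-0.822776)·(0.748000 - 0.319000)/(-0.822776 - (-1.769579)) = 1.120803; f(z_2) = 0.298914

1.1208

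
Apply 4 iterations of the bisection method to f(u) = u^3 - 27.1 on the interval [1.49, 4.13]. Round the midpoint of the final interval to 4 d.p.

f(1.490000) = -23.792051, f(4.130000) = 43.344997 (opposite signs)
step 1: m = 2.810000, f(m) = -4.911959 < 0 → root in [2.810000, 4.130000]
step 2: m = 3.470000, f(m) = 14.681923 > 0 → root in [2.810000, 3.470000]
step 3: m = 3.140000, f(m) = 3.859144 > 0 → root in [2.810000, 3.140000]
step 4: m = 2.975000, f(m) = -0.769391 < 0 → root in [2.975000, 3.140000]
Midpoint of [2.975000, 3.140000] = 3.057500

3.0575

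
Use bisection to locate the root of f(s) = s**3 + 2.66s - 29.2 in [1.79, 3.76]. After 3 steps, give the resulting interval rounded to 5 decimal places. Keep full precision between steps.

f(1.790000) = -18.703261, f(3.760000) = 33.958976 (opposite signs)
step 1: m = 2.775000, f(m) = -0.449266 < 0 → root in [2.775000, 3.760000]
step 2: m = 3.267500, f(m) = 14.377198 > 0 → root in [2.775000, 3.267500]
step 3: m = 3.021250, f(m) = 6.414349 > 0 → root in [2.775000, 3.021250]

[2.77500, 3.02125]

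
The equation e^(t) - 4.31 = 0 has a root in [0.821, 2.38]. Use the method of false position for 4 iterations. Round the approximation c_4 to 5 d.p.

1.44426

f(0.821000) = -2.037229, f(2.380000) = 6.494903
step 1: c = 1.193245, f(c) = -1.012236 < 0 → new bracket [1.193245, 2.380000]
step 2: c = 1.353262, f(c) = -0.439969 < 0 → new bracket [1.353262, 2.380000]
step 3: c = 1.418402, f(c) = -0.179486 < 0 → new bracket [1.418402, 2.380000]
step 4: c = 1.444261, f(c) = -0.071282 < 0 → new bracket [1.444261, 2.380000]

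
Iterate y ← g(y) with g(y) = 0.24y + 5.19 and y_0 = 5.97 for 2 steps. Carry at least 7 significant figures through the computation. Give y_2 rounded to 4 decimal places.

y_1 = g(5.970000) = 6.622800
y_2 = g(6.622800) = 6.779472

6.7795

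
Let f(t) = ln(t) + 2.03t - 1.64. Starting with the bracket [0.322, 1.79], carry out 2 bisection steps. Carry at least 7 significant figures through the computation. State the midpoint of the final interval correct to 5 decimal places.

f(0.322000) = -2.119544, f(1.790000) = 2.575916 (opposite signs)
step 1: m = 1.056000, f(m) = 0.558168 > 0 → root in [0.322000, 1.056000]
step 2: m = 0.689000, f(m) = -0.613844 < 0 → root in [0.689000, 1.056000]
Midpoint of [0.689000, 1.056000] = 0.872500

0.87250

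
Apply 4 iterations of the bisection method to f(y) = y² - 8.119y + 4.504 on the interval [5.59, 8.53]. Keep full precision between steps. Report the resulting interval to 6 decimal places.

f(5.590000) = -9.633110, f(8.530000) = 8.009830 (opposite signs)
step 1: m = 7.060000, f(m) = -2.972540 < 0 → root in [7.060000, 8.530000]
step 2: m = 7.795000, f(m) = 1.978420 > 0 → root in [7.060000, 7.795000]
step 3: m = 7.427500, f(m) = -0.632116 < 0 → root in [7.427500, 7.795000]
step 4: m = 7.611250, f(m) = 0.639388 > 0 → root in [7.427500, 7.611250]

[7.427500, 7.611250]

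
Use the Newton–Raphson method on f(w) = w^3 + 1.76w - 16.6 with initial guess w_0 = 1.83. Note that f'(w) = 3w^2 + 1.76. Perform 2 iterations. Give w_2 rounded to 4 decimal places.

w_0 = 1.830000: f = -7.250713, f' = 11.806700 → w_1 = 1.830000 - (-7.250713)/(11.806700) = 2.444119
w_1 = 2.444119: f = 2.302117, f' = 19.681146 → w_2 = 2.444119 - (2.302117)/(19.681146) = 2.327148

2.3271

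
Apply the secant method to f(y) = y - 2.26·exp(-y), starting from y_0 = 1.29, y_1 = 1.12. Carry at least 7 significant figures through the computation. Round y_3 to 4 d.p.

0.9107

Secant update: y_(k+1) = y_k − f(y_k)·(y_k − y_(k-1))/(f(y_k) − f(y_(k-1))).
f(y_0) = 0.667888, f(y_1) = 0.382608
y_2 = 1.120000 - (0.382608)·(1.120000 - 1.290000)/(0.382608 - (0.667888)) = 0.892002; f(y_2) = -0.034224
y_3 = 0.892002 - (-0.034224)·(0.892002 - 1.120000)/(-0.034224 - (0.382608)) = 0.910722; f(y_3) = 0.001673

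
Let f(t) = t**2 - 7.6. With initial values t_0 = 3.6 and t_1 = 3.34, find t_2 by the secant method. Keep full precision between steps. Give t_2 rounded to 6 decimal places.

f(t_0) = 5.360000, f(t_1) = 3.555600
t_2 = 3.340000 - (3.555600)·(3.340000 - 3.600000)/(3.555600 - (5.360000)) = 2.827666; f(t_2) = 0.395693

2.827666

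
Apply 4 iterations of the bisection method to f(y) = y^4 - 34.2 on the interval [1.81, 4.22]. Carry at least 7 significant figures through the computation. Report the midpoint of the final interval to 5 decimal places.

2.48781

f(1.810000) = -23.467169, f(4.220000) = 282.939111 (opposite signs)
step 1: m = 3.015000, f(m) = 48.432191 > 0 → root in [1.810000, 3.015000]
step 2: m = 2.412500, f(m) = -0.325781 < 0 → root in [2.412500, 3.015000]
step 3: m = 2.713750, f(m) = 20.034963 > 0 → root in [2.412500, 2.713750]
step 4: m = 2.563125, f(m) = 8.959772 > 0 → root in [2.412500, 2.563125]
Midpoint of [2.412500, 2.563125] = 2.487812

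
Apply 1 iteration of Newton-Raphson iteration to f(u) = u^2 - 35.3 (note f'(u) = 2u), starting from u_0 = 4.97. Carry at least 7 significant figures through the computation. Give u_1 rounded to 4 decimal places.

6.0363

u_0 = 4.970000: f = -10.599100, f' = 9.940000 → u_1 = 4.970000 - (-10.599100)/(9.940000) = 6.036308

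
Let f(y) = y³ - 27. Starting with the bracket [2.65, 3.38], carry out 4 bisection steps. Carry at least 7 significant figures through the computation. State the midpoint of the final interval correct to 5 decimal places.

f(2.650000) = -8.390375, f(3.380000) = 11.614472 (opposite signs)
step 1: m = 3.015000, f(m) = 0.407028 > 0 → root in [2.650000, 3.015000]
step 2: m = 2.832500, f(m) = -4.274693 < 0 → root in [2.832500, 3.015000]
step 3: m = 2.923750, f(m) = -2.006867 < 0 → root in [2.923750, 3.015000]
step 4: m = 2.969375, f(m) = -0.818463 < 0 → root in [2.969375, 3.015000]
Midpoint of [2.969375, 3.015000] = 2.992187

2.99219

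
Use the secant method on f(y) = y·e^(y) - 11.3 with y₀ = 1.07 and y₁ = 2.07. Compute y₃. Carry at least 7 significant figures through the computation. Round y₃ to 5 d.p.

1.80159

Secant update: y_(k+1) = y_k − f(y_k)·(y_k − y_(k-1))/(f(y_k) − f(y_(k-1))).
f(y_0) = -8.180544, f(y_1) = 5.104384
y_2 = 2.070000 - (5.104384)·(2.070000 - 1.070000)/(5.104384 - (-8.180544)) = 1.685776; f(y_2) = -2.202474
y_3 = 1.685776 - (-2.202474)·(1.685776 - 2.070000)/(-2.202474 - (5.104384)) = 1.801591; f(y_3) = -0.383653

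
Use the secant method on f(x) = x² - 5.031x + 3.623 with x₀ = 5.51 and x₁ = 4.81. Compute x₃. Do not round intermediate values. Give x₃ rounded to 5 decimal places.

f(x_0) = 6.262290, f(x_1) = 2.559990
x_2 = 4.810000 - (2.559990)·(4.810000 - 5.510000)/(2.559990 - (6.262290)) = 4.325978; f(x_2) = 0.573092
x_3 = 4.325978 - (0.573092)·(4.325978 - 4.810000)/(0.573092 - (2.559990)) = 4.186369; f(x_3) = 0.087064

4.18637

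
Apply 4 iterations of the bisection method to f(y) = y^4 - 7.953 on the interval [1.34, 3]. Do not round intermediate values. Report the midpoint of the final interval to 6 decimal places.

1.703125

f(1.340000) = -4.728821, f(3.000000) = 73.047000 (opposite signs)
step 1: m = 2.170000, f(m) = 14.220739 > 0 → root in [1.340000, 2.170000]
step 2: m = 1.755000, f(m) = 1.533554 > 0 → root in [1.340000, 1.755000]
step 3: m = 1.547500, f(m) = -2.218143 < 0 → root in [1.547500, 1.755000]
step 4: m = 1.651250, f(m) = -0.518508 < 0 → root in [1.651250, 1.755000]
Midpoint of [1.651250, 1.755000] = 1.703125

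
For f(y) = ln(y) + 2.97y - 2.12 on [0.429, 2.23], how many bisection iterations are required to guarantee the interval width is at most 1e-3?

Initial width b − a = 2.23 − 0.429 = 1.801000.
After n steps the width is (b−a)/2^n; need (b−a)/2^n ≤ 1e-3.
So n ≥ log₂(1.801000/1e-3) = log₂(1801.0000) ≈ 10.8146.
Hence n = 11.

11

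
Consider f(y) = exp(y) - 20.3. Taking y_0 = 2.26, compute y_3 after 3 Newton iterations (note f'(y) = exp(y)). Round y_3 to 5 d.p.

3.01239

y_0 = 2.260000: f = -10.716911, f' = 9.583089 → y_1 = 2.260000 - (-10.716911)/(9.583089) = 3.378315
y_1 = 3.378315: f = 9.021318, f' = 29.321318 → y_2 = 3.378315 - (9.021318)/(29.321318) = 3.070644
y_2 = 3.070644: f = 1.255777, f' = 21.555777 → y_3 = 3.070644 - (1.255777)/(21.555777) = 3.012387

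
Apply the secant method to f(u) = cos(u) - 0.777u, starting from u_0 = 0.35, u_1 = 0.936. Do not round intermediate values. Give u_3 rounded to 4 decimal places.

0.8495

Secant update: u_(k+1) = u_k − f(u_k)·(u_k − u_(k-1))/(f(u_k) − f(u_(k-1))).
f(u_0) = 0.667423, f(u_1) = -0.134258
u_2 = 0.936000 - (-0.134258)·(0.936000 - 0.350000)/(-0.134258 - (0.667423)) = 0.837862; f(u_2) = 0.018035
u_3 = 0.837862 - (0.018035)·(0.837862 - 0.936000)/(0.018035 - (-0.134258)) = 0.849484; f(u_3) = 0.000322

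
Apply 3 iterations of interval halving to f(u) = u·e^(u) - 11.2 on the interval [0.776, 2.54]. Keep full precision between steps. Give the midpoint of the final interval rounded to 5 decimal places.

f(0.776000) = -9.513935, f(2.540000) = 21.006364 (opposite signs)
step 1: m = 1.658000, f(m) = -2.497485 < 0 → root in [1.658000, 2.540000]
step 2: m = 2.099000, f(m) = 5.923658 > 0 → root in [1.658000, 2.099000]
step 3: m = 1.878500, f(m) = 1.092307 > 0 → root in [1.658000, 1.878500]
Midpoint of [1.658000, 1.878500] = 1.768250

1.76825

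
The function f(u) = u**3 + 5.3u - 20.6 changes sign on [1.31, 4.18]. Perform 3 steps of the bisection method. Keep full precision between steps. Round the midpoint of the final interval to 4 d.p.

f(1.310000) = -11.408909, f(4.180000) = 74.588632 (opposite signs)
step 1: m = 2.745000, f(m) = 14.632144 > 0 → root in [1.310000, 2.745000]
step 2: m = 2.027500, f(m) = -1.519692 < 0 → root in [2.027500, 2.745000]
step 3: m = 2.386250, f(m) = 5.634884 > 0 → root in [2.027500, 2.386250]
Midpoint of [2.027500, 2.386250] = 2.206875

2.2069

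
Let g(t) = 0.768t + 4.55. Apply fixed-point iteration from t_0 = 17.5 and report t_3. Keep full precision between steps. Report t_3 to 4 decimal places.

18.6553

t_1 = g(17.500000) = 17.990000
t_2 = g(17.990000) = 18.366320
t_3 = g(18.366320) = 18.655334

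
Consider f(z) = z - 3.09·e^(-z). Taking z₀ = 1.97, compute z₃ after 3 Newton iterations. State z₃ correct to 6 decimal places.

1.065086

f'(z) = 1 + 3.09·e^(-z)
z_0 = 1.970000: f = 1.539078, f' = 1.430922 → z_1 = 1.970000 - (1.539078)/(1.430922) = 0.894415
z_1 = 0.894415: f = -0.368922, f' = 2.263337 → z_2 = 0.894415 - (-0.368922)/(2.263337) = 1.057414
z_2 = 1.057414: f = -0.015907, f' = 2.073321 → z_3 = 1.057414 - (-0.015907)/(2.073321) = 1.065086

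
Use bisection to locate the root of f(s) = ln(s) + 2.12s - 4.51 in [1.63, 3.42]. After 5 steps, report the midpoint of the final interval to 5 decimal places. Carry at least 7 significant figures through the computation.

f(1.630000) = -0.565820, f(3.420000) = 3.970041 (opposite signs)
step 1: m = 2.525000, f(m) = 1.769241 > 0 → root in [1.630000, 2.525000]
step 2: m = 2.077500, f(m) = 0.625465 > 0 → root in [1.630000, 2.077500]
step 3: m = 1.853750, f(m) = 0.037161 > 0 → root in [1.630000, 1.853750]
step 4: m = 1.741875, f(m) = -0.262263 < 0 → root in [1.741875, 1.853750]
step 5: m = 1.797812, f(m) = -0.112067 < 0 → root in [1.797812, 1.853750]
Midpoint of [1.797812, 1.853750] = 1.825781

1.82578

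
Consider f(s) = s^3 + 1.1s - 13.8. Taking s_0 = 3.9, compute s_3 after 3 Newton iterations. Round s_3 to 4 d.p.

2.2506

Newton update: s ← s − f(s)/f'(s).
f'(s) = 3s^2 + 1.1
s_0 = 3.900000: f = 49.809000, f' = 46.730000 → s_1 = 3.900000 - (49.809000)/(46.730000) = 2.834111
s_1 = 2.834111: f = 12.081623, f' = 25.196553 → s_2 = 2.834111 - (12.081623)/(25.196553) = 2.354616
s_2 = 2.354616: f = 1.844575, f' = 17.732647 → s_3 = 2.354616 - (1.844575)/(17.732647) = 2.250594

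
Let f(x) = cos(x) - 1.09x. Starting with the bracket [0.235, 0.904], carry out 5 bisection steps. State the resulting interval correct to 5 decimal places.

f(0.235000) = 0.716364, f(0.904000) = -0.366888 (opposite signs)
step 1: m = 0.569500, f(m) = 0.221416 > 0 → root in [0.569500, 0.904000]
step 2: m = 0.736750, f(m) = -0.062401 < 0 → root in [0.569500, 0.736750]
step 3: m = 0.653125, f(m) = 0.082282 > 0 → root in [0.653125, 0.736750]
step 4: m = 0.694937, f(m) = 0.010612 > 0 → root in [0.694937, 0.736750]
step 5: m = 0.715844, f(m) = -0.025730 < 0 → root in [0.694937, 0.715844]

[0.69494, 0.71584]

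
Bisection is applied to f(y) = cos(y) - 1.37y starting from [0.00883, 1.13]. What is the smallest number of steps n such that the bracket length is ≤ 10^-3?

11

Initial width b − a = 1.13 − 0.00883 = 1.121170.
After n steps the width is (b−a)/2^n; need (b−a)/2^n ≤ 10^-3.
So n ≥ log₂(1.121170/10^-3) = log₂(1121.1700) ≈ 10.1308.
Hence n = 11.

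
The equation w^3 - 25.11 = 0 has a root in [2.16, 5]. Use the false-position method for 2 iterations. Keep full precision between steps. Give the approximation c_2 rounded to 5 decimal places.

f(2.160000) = -15.032304, f(5.000000) = 99.890000
step 1: c = 2.531484, f(c) = -8.887218 < 0 → new bracket [2.531484, 5.000000]
step 2: c = 2.733164, f(c) = -4.692757 < 0 → new bracket [2.733164, 5.000000]

2.73316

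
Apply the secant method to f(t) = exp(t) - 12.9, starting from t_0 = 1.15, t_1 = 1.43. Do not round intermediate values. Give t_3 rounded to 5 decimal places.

f(t_0) = -9.741807, f(t_1) = -8.721301
t_2 = 1.430000 - (-8.721301)·(1.430000 - 1.150000)/(-8.721301 - (-9.741807)) = 3.822895; f(t_2) = 32.836417
t_3 = 3.822895 - (32.836417)·(3.822895 - 1.430000)/(32.836417 - (-8.721301)) = 1.932173; f(t_3) = -5.995504

1.93217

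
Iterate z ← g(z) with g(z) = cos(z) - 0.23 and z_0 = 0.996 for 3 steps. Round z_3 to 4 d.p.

z_1 = g(0.996000) = 0.313664
z_2 = g(0.313664) = 0.721209
z_3 = g(0.721209) = 0.521008

0.5210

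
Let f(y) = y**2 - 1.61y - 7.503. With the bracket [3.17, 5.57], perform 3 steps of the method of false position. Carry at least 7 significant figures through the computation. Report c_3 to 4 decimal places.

f(3.170000) = -2.557800, f(5.570000) = 14.554200
step 1: c = 3.528738, f(c) = -0.732278 < 0 → new bracket [3.528738, 5.570000]
step 2: c = 3.626522, f(c) = -0.190041 < 0 → new bracket [3.626522, 5.570000]
step 3: c = 3.651571, f(c) = -0.048056 < 0 → new bracket [3.651571, 5.570000]

3.6516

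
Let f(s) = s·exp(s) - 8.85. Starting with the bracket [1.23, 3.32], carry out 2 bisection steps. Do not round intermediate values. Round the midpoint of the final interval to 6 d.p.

f(1.230000) = -4.641888, f(3.320000) = 82.982364 (opposite signs)
step 1: m = 2.275000, f(m) = 13.281016 > 0 → root in [1.230000, 2.275000]
step 2: m = 1.752500, f(m) = 1.260185 > 0 → root in [1.230000, 1.752500]
Midpoint of [1.230000, 1.752500] = 1.491250

1.491250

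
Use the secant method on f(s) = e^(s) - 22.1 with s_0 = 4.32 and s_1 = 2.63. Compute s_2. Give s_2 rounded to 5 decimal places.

f(s_0) = 53.088628, f(s_1) = -8.226230
s_2 = 2.630000 - (-8.226230)·(2.630000 - 4.320000)/(-8.226230 - (53.088628)) = 2.856737; f(s_2) = -4.695362

2.85674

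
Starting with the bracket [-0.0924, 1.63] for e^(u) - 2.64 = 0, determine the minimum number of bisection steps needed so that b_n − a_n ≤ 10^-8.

Initial width b − a = 1.63 − -0.0924 = 1.722400.
After n steps the width is (b−a)/2^n; need (b−a)/2^n ≤ 10^-8.
So n ≥ log₂(1.722400/10^-8) = log₂(172240000.0000) ≈ 27.3598.
Hence n = 28.

28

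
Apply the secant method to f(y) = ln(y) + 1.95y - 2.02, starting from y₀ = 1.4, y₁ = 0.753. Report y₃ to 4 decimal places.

f(y_0) = 1.046472, f(y_1) = -0.835340
y_2 = 0.753000 - (-0.835340)·(0.753000 - 1.400000)/(-0.835340 - (1.046472)) = 1.040205; f(y_2) = 0.047816
y_3 = 1.040205 - (0.047816)·(1.040205 - 0.753000)/(0.047816 - (-0.835340)) = 1.024655; f(y_3) = 0.002432

1.0247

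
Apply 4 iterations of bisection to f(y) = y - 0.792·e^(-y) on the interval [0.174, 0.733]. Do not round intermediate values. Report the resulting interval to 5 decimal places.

f(0.174000) = -0.491515, f(0.733000) = 0.352471 (opposite signs)
step 1: m = 0.453500, f(m) = -0.049737 < 0 → root in [0.453500, 0.733000]
step 2: m = 0.593250, f(m) = 0.155647 > 0 → root in [0.453500, 0.593250]
step 3: m = 0.523375, f(m) = 0.054101 > 0 → root in [0.453500, 0.523375]
step 4: m = 0.488438, f(m) = 0.002479 > 0 → root in [0.453500, 0.488438]

[0.45350, 0.48844]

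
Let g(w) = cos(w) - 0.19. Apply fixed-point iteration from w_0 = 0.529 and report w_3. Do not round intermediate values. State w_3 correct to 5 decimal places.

w_1 = g(0.529000) = 0.673312
w_2 = g(0.673312) = 0.591761
w_3 = g(0.591761) = 0.639960

0.63996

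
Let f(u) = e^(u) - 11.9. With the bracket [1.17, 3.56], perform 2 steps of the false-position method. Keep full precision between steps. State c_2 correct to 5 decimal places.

2.16345

f(1.170000) = -8.678007, f(3.560000) = 23.263197
step 1: c = 1.819332, f(c) = -5.732265 < 0 → new bracket [1.819332, 3.560000]
step 2: c = 2.163454, f(c) = -3.198864 < 0 → new bracket [2.163454, 3.560000]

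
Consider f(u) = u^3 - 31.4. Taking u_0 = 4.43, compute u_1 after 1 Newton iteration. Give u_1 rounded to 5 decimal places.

f'(u) = 3u^2
u_0 = 4.430000: f = 55.538307, f' = 58.874700 → u_1 = 4.430000 - (55.538307)/(58.874700) = 3.486669

3.48667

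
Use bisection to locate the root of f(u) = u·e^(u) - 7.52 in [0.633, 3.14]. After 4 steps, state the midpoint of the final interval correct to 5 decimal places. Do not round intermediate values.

1.49478

f(0.633000) = -6.327902, f(3.140000) = 65.026142 (opposite signs)
step 1: m = 1.886500, f(m) = 4.923809 > 0 → root in [0.633000, 1.886500]
step 2: m = 1.259750, f(m) = -3.079960 < 0 → root in [1.259750, 1.886500]
step 3: m = 1.573125, f(m) = 0.065125 > 0 → root in [1.259750, 1.573125]
step 4: m = 1.416438, f(m) = -1.680866 < 0 → root in [1.416438, 1.573125]
Midpoint of [1.416438, 1.573125] = 1.494781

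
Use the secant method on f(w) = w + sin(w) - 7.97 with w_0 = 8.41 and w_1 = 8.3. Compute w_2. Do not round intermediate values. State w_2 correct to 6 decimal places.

5.930088

f(w_0) = 1.289363, f(w_1) = 1.232172
w_2 = 8.300000 - (1.232172)·(8.300000 - 8.410000)/(1.232172 - (1.289363)) = 5.930088; f(w_2) = -2.385717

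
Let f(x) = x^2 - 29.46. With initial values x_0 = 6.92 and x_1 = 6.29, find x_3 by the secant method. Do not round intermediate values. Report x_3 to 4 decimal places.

5.4348

Secant update: x_(k+1) = x_k − f(x_k)·(x_k − x_(k-1))/(f(x_k) − f(x_(k-1))).
f(x_0) = 18.426400, f(x_1) = 10.104100
x_2 = 6.290000 - (10.104100)·(6.290000 - 6.920000)/(10.104100 - (18.426400)) = 5.525117; f(x_2) = 1.066922
x_3 = 5.525117 - (1.066922)·(5.525117 - 6.290000)/(1.066922 - (10.104100)) = 5.434816; f(x_3) = 0.077224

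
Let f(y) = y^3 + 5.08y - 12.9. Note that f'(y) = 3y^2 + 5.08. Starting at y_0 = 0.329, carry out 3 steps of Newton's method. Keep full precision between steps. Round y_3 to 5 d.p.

1.66116

y_0 = 0.329000: f = -11.193069, f' = 5.404723 → y_1 = 0.329000 - (-11.193069)/(5.404723) = 2.399979
y_1 = 2.399979: f = 13.115534, f' = 22.359700 → y_2 = 2.399979 - (13.115534)/(22.359700) = 1.813409
y_2 = 1.813409: f = 2.275426, f' = 14.945356 → y_3 = 1.813409 - (2.275426)/(14.945356) = 1.661159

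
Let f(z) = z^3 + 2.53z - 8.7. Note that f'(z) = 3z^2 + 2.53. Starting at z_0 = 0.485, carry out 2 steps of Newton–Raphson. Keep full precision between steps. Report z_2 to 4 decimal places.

Newton update: z ← z − f(z)/f'(z).
z_0 = 0.485000: f = -7.358866, f' = 3.235675 → z_1 = 0.485000 - (-7.358866)/(3.235675) = 2.759291
z_1 = 2.759291: f = 19.289379, f' = 25.371057 → z_2 = 2.759291 - (19.289379)/(25.371057) = 1.999000

1.9990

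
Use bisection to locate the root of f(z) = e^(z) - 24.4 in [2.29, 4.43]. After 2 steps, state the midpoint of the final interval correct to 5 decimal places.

3.09250

f(2.290000) = -14.525062, f(4.430000) = 59.531417 (opposite signs)
step 1: m = 3.360000, f(m) = 4.389191 > 0 → root in [2.290000, 3.360000]
step 2: m = 2.825000, f(m) = -7.539055 < 0 → root in [2.825000, 3.360000]
Midpoint of [2.825000, 3.360000] = 3.092500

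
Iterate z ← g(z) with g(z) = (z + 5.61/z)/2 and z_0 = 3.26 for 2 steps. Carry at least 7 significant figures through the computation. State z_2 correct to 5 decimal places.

z_1 = g(3.260000) = 2.490429
z_2 = g(2.490429) = 2.371526

2.37153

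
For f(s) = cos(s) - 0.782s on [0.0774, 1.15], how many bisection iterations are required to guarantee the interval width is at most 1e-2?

7

Initial width b − a = 1.15 − 0.0774 = 1.072600.
After n steps the width is (b−a)/2^n; need (b−a)/2^n ≤ 1e-2.
So n ≥ log₂(1.072600/1e-2) = log₂(107.2600) ≈ 6.7450.
Hence n = 7.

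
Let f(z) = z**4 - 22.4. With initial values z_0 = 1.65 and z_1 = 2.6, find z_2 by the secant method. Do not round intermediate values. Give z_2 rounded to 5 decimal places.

2.02190

f(z_0) = -14.987994, f(z_1) = 23.297600
z_2 = 2.600000 - (23.297600)·(2.600000 - 1.650000)/(23.297600 - (-14.987994)) = 2.021905; f(z_2) = -5.687448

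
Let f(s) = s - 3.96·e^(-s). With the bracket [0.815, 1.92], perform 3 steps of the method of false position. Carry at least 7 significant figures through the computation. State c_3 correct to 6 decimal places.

1.197508

False-position update: c = (a·f(b) − b·f(a))/(f(b) − f(a)); replace the endpoint whose sign matches f(c).
f(0.815000) = -0.937852, f(1.920000) = 1.339436
step 1: c = 1.270070, f(c) = 0.158055 > 0 → new bracket [0.815000, 1.270070]
step 2: c = 1.204439, f(c) = 0.016992 > 0 → new bracket [0.815000, 1.204439]
step 3: c = 1.197508, f(c) = 0.001804 > 0 → new bracket [0.815000, 1.197508]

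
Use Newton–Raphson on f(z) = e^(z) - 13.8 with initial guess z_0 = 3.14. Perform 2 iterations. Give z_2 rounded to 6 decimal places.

f'(z) = e^(z)
z_0 = 3.140000: f = 9.303867, f' = 23.103867 → z_1 = 3.140000 - (9.303867)/(23.103867) = 2.737303
z_1 = 2.737303: f = 1.645267, f' = 15.445267 → z_2 = 2.737303 - (1.645267)/(15.445267) = 2.630780

2.630780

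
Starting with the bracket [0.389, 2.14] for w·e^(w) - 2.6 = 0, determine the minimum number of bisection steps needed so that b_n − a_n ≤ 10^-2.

Initial width b − a = 2.14 − 0.389 = 1.751000.
After n steps the width is (b−a)/2^n; need (b−a)/2^n ≤ 10^-2.
So n ≥ log₂(1.751000/10^-2) = log₂(175.1000) ≈ 7.4520.
Hence n = 8.

8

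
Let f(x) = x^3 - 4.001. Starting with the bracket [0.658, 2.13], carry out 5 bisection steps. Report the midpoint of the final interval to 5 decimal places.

f(0.658000) = -3.716110, f(2.130000) = 5.662597 (opposite signs)
step 1: m = 1.394000, f(m) = -1.292129 < 0 → root in [1.394000, 2.130000]
step 2: m = 1.762000, f(m) = 1.469383 > 0 → root in [1.394000, 1.762000]
step 3: m = 1.578000, f(m) = -0.071647 < 0 → root in [1.578000, 1.762000]
step 4: m = 1.670000, f(m) = 0.656463 > 0 → root in [1.578000, 1.670000]
step 5: m = 1.624000, f(m) = 0.282099 > 0 → root in [1.578000, 1.624000]
Midpoint of [1.578000, 1.624000] = 1.601000

1.60100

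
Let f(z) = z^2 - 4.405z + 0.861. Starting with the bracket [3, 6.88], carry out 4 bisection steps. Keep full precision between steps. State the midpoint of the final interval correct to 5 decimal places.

f(3.000000) = -3.354000, f(6.880000) = 17.889000 (opposite signs)
step 1: m = 4.940000, f(m) = 3.503900 > 0 → root in [3.000000, 4.940000]
step 2: m = 3.970000, f(m) = -0.865950 < 0 → root in [3.970000, 4.940000]
step 3: m = 4.455000, f(m) = 1.083750 > 0 → root in [3.970000, 4.455000]
step 4: m = 4.212500, f(m) = 0.050094 > 0 → root in [3.970000, 4.212500]
Midpoint of [3.970000, 4.212500] = 4.091250

4.09125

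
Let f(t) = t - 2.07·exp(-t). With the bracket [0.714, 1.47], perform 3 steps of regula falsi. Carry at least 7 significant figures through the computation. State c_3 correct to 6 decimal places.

False-position update: c = (a·f(b) − b·f(a))/(f(b) − f(a)); replace the endpoint whose sign matches f(c).
f(0.714000) = -0.299641, f(1.470000) = 0.994054
step 1: c = 0.889102, f(c) = 0.038281 > 0 → new bracket [0.714000, 0.889102]
step 2: c = 0.869266, f(c) = 0.001399 > 0 → new bracket [0.714000, 0.869266]
step 3: c = 0.868544, f(c) = 0.000051 > 0 → new bracket [0.714000, 0.868544]

0.868544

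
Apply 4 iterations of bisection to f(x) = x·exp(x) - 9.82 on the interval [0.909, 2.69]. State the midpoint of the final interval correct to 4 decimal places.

f(0.909000) = -7.564008, f(2.690000) = 29.808208 (opposite signs)
step 1: m = 1.799500, f(m) = 1.060899 > 0 → root in [0.909000, 1.799500]
step 2: m = 1.354250, f(m) = -4.573833 < 0 → root in [1.354250, 1.799500]
step 3: m = 1.576875, f(m) = -2.188228 < 0 → root in [1.576875, 1.799500]
step 4: m = 1.688188, f(m) = -0.687468 < 0 → root in [1.688188, 1.799500]
Midpoint of [1.688188, 1.799500] = 1.743844

1.7438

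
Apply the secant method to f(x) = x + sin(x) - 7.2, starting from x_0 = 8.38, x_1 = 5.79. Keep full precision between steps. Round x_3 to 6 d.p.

f(x_0) = 2.044813, f(x_1) = -1.883434
x_2 = 5.790000 - (-1.883434)·(5.790000 - 8.380000)/(-1.883434 - (2.044813)) = 7.031799; f(x_2) = 0.512423
x_3 = 7.031799 - (0.512423)·(7.031799 - 5.790000)/(0.512423 - (-1.883434)) = 6.766205; f(x_3) = 0.030660

6.766205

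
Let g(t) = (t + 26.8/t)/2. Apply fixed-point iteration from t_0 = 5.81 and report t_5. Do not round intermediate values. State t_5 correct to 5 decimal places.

5.17687

t_1 = g(5.810000) = 5.211368
t_2 = g(5.211368) = 5.176986
t_3 = g(5.176986) = 5.176872
t_4 = g(5.176872) = 5.176872
t_5 = g(5.176872) = 5.176872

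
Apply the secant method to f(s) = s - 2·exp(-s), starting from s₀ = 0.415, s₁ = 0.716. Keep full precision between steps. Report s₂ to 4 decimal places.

0.8381

f(s_0) = -0.905681, f(s_1) = -0.261406
s_2 = 0.716000 - (-0.261406)·(0.716000 - 0.415000)/(-0.261406 - (-0.905681)) = 0.838127; f(s_2) = -0.026913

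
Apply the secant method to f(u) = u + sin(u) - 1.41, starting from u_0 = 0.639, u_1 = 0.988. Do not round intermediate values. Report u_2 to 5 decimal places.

f(u_0) = -0.174607, f(u_1) = 0.412927
u_2 = 0.988000 - (0.412927)·(0.988000 - 0.639000)/(0.412927 - (-0.174607)) = 0.742718; f(u_2) = 0.009011

0.74272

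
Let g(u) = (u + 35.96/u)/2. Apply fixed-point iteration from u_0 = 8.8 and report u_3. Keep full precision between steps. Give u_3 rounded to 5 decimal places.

5.99669

u_1 = g(8.800000) = 6.443182
u_2 = g(6.443182) = 6.012138
u_3 = g(6.012138) = 5.996686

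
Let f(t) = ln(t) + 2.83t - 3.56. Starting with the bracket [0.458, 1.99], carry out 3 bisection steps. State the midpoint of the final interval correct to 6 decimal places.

f(0.458000) = -3.044746, f(1.990000) = 2.759835 (opposite signs)
step 1: m = 1.224000, f(m) = 0.106044 > 0 → root in [0.458000, 1.224000]
step 2: m = 0.841000, f(m) = -1.353134 < 0 → root in [0.841000, 1.224000]
step 3: m = 1.032500, f(m) = -0.606042 < 0 → root in [1.032500, 1.224000]
Midpoint of [1.032500, 1.224000] = 1.128250

1.128250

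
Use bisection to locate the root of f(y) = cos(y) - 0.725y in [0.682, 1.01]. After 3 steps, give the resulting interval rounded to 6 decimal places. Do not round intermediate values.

[0.846000, 0.887000]

f(0.682000) = 0.281864, f(1.010000) = -0.200389 (opposite signs)
step 1: m = 0.846000, f(m) = 0.049633 > 0 → root in [0.846000, 1.010000]
step 2: m = 0.928000, f(m) = -0.073364 < 0 → root in [0.846000, 0.928000]
step 3: m = 0.887000, f(m) = -0.011335 < 0 → root in [0.846000, 0.887000]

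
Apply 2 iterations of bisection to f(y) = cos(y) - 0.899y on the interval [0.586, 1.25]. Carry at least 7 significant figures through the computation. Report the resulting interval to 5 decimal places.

[0.75200, 0.91800]

f(0.586000) = 0.306345, f(1.250000) = -0.808428 (opposite signs)
step 1: m = 0.918000, f(m) = -0.217872 < 0 → root in [0.586000, 0.918000]
step 2: m = 0.752000, f(m) = 0.054276 > 0 → root in [0.752000, 0.918000]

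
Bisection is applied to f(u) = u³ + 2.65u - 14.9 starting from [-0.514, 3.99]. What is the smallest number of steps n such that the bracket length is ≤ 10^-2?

9

Initial width b − a = 3.99 − -0.514 = 4.504000.
After n steps the width is (b−a)/2^n; need (b−a)/2^n ≤ 10^-2.
So n ≥ log₂(4.504000/10^-2) = log₂(450.4000) ≈ 8.8151.
Hence n = 9.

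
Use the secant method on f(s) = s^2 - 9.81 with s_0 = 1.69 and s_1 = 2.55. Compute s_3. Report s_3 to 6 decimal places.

3.112493

f(s_0) = -6.953900, f(s_1) = -3.307500
s_2 = 2.550000 - (-3.307500)·(2.550000 - 1.690000)/(-3.307500 - (-6.953900)) = 3.330071; f(s_2) = 1.279371
s_3 = 3.330071 - (1.279371)·(3.330071 - 2.550000)/(1.279371 - (-3.307500)) = 3.112493; f(s_3) = -0.122386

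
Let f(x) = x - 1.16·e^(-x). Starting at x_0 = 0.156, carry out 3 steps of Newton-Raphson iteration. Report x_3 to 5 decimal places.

f'(x) = 1 + 1.16·e^(-x)
x_0 = 0.156000: f = -0.836449, f' = 1.992449 → x_1 = 0.156000 - (-0.836449)/(1.992449) = 0.575809
x_1 = 0.575809: f = -0.076400, f' = 1.652210 → x_2 = 0.575809 - (-0.076400)/(1.652210) = 0.622051
x_2 = 0.622051: f = -0.000687, f' = 1.622737 → x_3 = 0.622051 - (-0.000687)/(1.622737) = 0.622474

0.62247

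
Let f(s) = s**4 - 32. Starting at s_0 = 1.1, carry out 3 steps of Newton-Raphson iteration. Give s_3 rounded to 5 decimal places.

f'(s) = 4s**3
s_0 = 1.100000: f = -30.535900, f' = 5.324000 → s_1 = 1.100000 - (-30.535900)/(5.324000) = 6.835518
s_1 = 6.835518: f = 2151.161322, f' = 1277.539576 → s_2 = 6.835518 - (2151.161322)/(1277.539576) = 5.151687
s_2 = 5.151687: f = 672.365149, f' = 546.900582 → s_3 = 5.151687 - (672.365149)/(546.900582) = 3.922277

3.92228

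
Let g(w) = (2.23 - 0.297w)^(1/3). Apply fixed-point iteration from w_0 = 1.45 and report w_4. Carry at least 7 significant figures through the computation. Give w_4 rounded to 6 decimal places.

1.230794

w_1 = g(1.450000) = 1.216294
w_2 = g(1.216294) = 1.231737
w_3 = g(1.231737) = 1.230728
w_4 = g(1.230728) = 1.230794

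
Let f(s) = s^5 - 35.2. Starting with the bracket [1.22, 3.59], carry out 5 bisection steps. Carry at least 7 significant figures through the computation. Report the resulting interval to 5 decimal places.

[2.03469, 2.10875]

f(1.220000) = -32.497292, f(3.590000) = 561.110207 (opposite signs)
step 1: m = 2.405000, f(m) = 45.259143 > 0 → root in [1.220000, 2.405000]
step 2: m = 1.812500, f(m) = -15.639044 < 0 → root in [1.812500, 2.405000]
step 3: m = 2.108750, f(m) = 6.498984 > 0 → root in [1.812500, 2.108750]
step 4: m = 1.960625, f(m) = -6.228387 < 0 → root in [1.960625, 2.108750]
step 5: m = 2.034687, f(m) = -0.327058 < 0 → root in [2.034687, 2.108750]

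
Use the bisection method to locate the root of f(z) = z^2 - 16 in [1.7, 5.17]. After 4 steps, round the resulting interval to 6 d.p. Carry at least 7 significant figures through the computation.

f(1.700000) = -13.110000, f(5.170000) = 10.728900 (opposite signs)
step 1: m = 3.435000, f(m) = -4.200775 < 0 → root in [3.435000, 5.170000]
step 2: m = 4.302500, f(m) = 2.511506 > 0 → root in [3.435000, 4.302500]
step 3: m = 3.868750, f(m) = -1.032773 < 0 → root in [3.868750, 4.302500]
step 4: m = 4.085625, f(m) = 0.692332 > 0 → root in [3.868750, 4.085625]

[3.868750, 4.085625]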